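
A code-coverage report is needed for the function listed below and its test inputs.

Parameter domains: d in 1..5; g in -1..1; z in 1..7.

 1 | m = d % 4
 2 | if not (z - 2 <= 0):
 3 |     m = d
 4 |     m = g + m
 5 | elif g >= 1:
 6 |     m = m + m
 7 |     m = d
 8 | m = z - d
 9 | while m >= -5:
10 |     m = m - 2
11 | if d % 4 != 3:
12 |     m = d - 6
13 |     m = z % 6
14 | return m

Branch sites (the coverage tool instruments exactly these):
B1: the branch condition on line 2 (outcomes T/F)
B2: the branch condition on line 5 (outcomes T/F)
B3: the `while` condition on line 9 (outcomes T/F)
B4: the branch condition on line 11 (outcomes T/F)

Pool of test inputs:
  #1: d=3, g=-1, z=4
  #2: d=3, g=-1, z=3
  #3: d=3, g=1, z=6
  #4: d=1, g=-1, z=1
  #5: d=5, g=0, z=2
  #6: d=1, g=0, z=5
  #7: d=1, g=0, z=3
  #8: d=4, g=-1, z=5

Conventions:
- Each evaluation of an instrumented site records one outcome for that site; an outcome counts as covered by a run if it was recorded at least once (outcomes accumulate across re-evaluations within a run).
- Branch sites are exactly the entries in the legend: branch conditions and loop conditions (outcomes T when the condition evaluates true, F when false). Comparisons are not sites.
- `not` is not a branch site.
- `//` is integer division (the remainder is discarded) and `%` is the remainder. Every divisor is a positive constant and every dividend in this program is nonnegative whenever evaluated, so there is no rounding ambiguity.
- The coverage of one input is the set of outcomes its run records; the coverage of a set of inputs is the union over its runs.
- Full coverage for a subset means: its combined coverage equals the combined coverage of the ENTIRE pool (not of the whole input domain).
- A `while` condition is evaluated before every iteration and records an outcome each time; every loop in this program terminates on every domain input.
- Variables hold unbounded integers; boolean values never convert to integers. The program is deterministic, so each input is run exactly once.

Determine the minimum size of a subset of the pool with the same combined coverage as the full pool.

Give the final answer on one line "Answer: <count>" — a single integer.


run #1 (d=3, g=-1, z=4) records B1=T, B3=T, B3=F, B4=F
run #2 (d=3, g=-1, z=3) records B1=T, B3=T, B3=F, B4=F
run #3 (d=3, g=1, z=6) records B1=T, B3=T, B3=F, B4=F
run #4 (d=1, g=-1, z=1) records B1=F, B2=F, B3=T, B3=F, B4=T
run #5 (d=5, g=0, z=2) records B1=F, B2=F, B3=T, B3=F, B4=T
run #6 (d=1, g=0, z=5) records B1=T, B3=T, B3=F, B4=T
run #7 (d=1, g=0, z=3) records B1=T, B3=T, B3=F, B4=T
run #8 (d=4, g=-1, z=5) records B1=T, B3=T, B3=F, B4=T
pool-wide coverage (7 outcomes): B1=T, B1=F, B2=F, B3=T, B3=F, B4=T, B4=F
every size-1 subset falls short of the 7 outcomes (best: 5/7)
inputs {1, 4} (size 2) cover everything; no size-2 subset with a lexicographically smaller index list covers all 7
Answer: 2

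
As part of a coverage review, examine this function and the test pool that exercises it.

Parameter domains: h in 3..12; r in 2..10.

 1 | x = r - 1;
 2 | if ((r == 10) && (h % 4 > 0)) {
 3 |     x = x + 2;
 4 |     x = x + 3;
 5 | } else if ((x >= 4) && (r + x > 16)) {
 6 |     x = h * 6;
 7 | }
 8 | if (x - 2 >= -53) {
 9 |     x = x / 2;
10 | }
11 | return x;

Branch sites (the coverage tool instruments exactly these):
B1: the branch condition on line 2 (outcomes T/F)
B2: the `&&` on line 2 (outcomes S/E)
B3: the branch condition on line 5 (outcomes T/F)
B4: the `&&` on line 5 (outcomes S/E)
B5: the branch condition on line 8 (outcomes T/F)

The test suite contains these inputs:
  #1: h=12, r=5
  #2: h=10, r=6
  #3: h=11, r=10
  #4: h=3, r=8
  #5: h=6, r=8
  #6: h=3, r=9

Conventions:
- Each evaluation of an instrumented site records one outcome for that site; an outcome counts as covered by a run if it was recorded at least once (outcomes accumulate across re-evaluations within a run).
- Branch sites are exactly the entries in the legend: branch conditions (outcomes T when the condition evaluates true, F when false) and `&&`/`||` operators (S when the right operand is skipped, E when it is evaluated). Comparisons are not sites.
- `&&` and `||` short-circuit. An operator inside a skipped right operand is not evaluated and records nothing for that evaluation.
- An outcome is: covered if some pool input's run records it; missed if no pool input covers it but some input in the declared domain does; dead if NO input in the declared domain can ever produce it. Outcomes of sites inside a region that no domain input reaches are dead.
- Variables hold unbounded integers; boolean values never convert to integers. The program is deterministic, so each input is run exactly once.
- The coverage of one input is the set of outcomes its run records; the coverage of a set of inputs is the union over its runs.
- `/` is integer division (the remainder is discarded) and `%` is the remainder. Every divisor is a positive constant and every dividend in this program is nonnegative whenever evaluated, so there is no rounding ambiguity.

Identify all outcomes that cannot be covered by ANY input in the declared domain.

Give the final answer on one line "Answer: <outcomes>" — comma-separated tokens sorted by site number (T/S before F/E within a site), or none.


running all 90 domain inputs and tallying outcomes:
  B5=F: never recorded by any domain input -> dead
  reachable outcomes have witnesses, e.g. B1=T (e.g. h=3, r=10), B1=F (e.g. h=3, r=2), B2=S (e.g. h=3, r=2), B2=E (e.g. h=3, r=10)
Answer: B5=F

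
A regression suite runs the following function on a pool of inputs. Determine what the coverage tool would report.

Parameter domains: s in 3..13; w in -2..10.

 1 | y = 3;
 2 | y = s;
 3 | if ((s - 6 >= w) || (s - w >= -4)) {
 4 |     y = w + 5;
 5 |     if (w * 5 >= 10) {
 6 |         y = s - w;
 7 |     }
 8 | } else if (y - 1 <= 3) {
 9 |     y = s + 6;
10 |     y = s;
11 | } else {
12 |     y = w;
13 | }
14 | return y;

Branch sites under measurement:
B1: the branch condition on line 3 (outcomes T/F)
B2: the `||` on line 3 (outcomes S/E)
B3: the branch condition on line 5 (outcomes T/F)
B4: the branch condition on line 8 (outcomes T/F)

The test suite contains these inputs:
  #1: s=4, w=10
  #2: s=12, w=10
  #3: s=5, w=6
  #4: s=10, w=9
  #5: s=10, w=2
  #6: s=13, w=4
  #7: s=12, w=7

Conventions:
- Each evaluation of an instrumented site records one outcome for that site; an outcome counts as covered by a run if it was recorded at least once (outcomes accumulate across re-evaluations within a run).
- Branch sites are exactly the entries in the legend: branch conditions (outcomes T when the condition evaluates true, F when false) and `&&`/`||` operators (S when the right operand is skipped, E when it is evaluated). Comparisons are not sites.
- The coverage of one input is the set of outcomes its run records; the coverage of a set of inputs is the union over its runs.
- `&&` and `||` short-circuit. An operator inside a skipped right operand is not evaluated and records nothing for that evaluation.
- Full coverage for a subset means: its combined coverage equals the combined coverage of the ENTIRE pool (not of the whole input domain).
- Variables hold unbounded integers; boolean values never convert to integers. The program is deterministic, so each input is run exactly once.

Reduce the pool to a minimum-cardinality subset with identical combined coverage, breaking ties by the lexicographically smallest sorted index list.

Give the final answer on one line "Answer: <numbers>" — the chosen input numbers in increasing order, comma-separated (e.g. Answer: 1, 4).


run #1 (s=4, w=10) runs B2->E, B1->F, B4->T; records B1=F, B2=E, B4=T
run #2 (s=12, w=10) runs B2->E, B1->T, B3->T; records B1=T, B2=E, B3=T
run #3 (s=5, w=6) runs B2->E, B1->T, B3->T; records B1=T, B2=E, B3=T
run #4 (s=10, w=9) runs B2->E, B1->T, B3->T; records B1=T, B2=E, B3=T
run #5 (s=10, w=2) runs B2->S, B1->T, B3->T; records B1=T, B2=S, B3=T
run #6 (s=13, w=4) runs B2->S, B1->T, B3->T; records B1=T, B2=S, B3=T
run #7 (s=12, w=7) runs B2->E, B1->T, B3->T; records B1=T, B2=E, B3=T
together the pool reaches 6 outcomes: B1=T, B1=F, B2=S, B2=E, B3=T, B4=T
size 1 is not enough: best union over all size-1 subsets is 3/6
size 2: inputs {1, 5} cover all 6 outcomes, and no lexicographically smaller subset of this size does
Answer: 1, 5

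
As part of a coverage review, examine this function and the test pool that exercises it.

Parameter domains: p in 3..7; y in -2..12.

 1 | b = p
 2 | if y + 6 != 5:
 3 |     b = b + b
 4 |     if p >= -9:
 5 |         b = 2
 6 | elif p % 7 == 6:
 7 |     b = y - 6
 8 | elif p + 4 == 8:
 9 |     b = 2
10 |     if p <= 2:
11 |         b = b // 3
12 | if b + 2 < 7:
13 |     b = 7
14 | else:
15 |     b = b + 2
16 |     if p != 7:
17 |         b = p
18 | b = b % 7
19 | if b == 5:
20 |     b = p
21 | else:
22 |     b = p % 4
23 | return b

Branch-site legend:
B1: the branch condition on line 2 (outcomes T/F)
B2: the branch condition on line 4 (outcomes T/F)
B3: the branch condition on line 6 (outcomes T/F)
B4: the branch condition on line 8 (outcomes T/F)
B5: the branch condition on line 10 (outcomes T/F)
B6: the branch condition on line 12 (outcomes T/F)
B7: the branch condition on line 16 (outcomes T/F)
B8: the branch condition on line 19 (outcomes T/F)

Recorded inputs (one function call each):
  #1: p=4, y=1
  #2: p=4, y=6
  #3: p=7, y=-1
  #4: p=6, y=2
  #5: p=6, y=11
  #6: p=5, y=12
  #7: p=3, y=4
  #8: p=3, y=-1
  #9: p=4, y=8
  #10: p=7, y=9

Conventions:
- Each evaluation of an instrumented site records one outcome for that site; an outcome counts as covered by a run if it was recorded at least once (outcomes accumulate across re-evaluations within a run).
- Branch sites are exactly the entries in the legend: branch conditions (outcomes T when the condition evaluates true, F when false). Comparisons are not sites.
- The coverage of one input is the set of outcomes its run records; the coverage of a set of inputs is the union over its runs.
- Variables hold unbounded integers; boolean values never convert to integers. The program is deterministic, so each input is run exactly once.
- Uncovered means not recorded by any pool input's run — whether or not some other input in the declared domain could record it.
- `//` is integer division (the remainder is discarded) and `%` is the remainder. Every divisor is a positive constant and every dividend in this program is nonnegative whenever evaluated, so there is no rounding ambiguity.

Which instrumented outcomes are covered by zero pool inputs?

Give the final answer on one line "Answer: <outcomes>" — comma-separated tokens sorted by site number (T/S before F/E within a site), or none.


run #1 (p=4, y=1) runs B1->T, B2->T, B6->T, B8->F; records B1=T, B2=T, B6=T, B8=F
run #2 (p=4, y=6) runs B1->T, B2->T, B6->T, B8->F; records B1=T, B2=T, B6=T, B8=F
run #3 (p=7, y=-1) runs B1->F, B3->F, B4->F, B6->F, B7->F, B8->F; records B1=F, B3=F, B4=F, B6=F, B7=F, B8=F
run #4 (p=6, y=2) runs B1->T, B2->T, B6->T, B8->F; records B1=T, B2=T, B6=T, B8=F
run #5 (p=6, y=11) runs B1->T, B2->T, B6->T, B8->F; records B1=T, B2=T, B6=T, B8=F
run #6 (p=5, y=12) runs B1->T, B2->T, B6->T, B8->F; records B1=T, B2=T, B6=T, B8=F
run #7 (p=3, y=4) runs B1->T, B2->T, B6->T, B8->F; records B1=T, B2=T, B6=T, B8=F
run #8 (p=3, y=-1) runs B1->F, B3->F, B4->F, B6->T, B8->F; records B1=F, B3=F, B4=F, B6=T, B8=F
run #9 (p=4, y=8) runs B1->T, B2->T, B6->T, B8->F; records B1=T, B2=T, B6=T, B8=F
run #10 (p=7, y=9) runs B1->T, B2->T, B6->T, B8->F; records B1=T, B2=T, B6=T, B8=F
union over the pool: B1=T, B1=F, B2=T, B3=F, B4=F, B6=T, B6=F, B7=F, B8=F
uncovered (7 of 16): B2=F, B3=T, B4=T, B5=T, B5=F, B7=T, B8=T
Answer: B2=F, B3=T, B4=T, B5=T, B5=F, B7=T, B8=T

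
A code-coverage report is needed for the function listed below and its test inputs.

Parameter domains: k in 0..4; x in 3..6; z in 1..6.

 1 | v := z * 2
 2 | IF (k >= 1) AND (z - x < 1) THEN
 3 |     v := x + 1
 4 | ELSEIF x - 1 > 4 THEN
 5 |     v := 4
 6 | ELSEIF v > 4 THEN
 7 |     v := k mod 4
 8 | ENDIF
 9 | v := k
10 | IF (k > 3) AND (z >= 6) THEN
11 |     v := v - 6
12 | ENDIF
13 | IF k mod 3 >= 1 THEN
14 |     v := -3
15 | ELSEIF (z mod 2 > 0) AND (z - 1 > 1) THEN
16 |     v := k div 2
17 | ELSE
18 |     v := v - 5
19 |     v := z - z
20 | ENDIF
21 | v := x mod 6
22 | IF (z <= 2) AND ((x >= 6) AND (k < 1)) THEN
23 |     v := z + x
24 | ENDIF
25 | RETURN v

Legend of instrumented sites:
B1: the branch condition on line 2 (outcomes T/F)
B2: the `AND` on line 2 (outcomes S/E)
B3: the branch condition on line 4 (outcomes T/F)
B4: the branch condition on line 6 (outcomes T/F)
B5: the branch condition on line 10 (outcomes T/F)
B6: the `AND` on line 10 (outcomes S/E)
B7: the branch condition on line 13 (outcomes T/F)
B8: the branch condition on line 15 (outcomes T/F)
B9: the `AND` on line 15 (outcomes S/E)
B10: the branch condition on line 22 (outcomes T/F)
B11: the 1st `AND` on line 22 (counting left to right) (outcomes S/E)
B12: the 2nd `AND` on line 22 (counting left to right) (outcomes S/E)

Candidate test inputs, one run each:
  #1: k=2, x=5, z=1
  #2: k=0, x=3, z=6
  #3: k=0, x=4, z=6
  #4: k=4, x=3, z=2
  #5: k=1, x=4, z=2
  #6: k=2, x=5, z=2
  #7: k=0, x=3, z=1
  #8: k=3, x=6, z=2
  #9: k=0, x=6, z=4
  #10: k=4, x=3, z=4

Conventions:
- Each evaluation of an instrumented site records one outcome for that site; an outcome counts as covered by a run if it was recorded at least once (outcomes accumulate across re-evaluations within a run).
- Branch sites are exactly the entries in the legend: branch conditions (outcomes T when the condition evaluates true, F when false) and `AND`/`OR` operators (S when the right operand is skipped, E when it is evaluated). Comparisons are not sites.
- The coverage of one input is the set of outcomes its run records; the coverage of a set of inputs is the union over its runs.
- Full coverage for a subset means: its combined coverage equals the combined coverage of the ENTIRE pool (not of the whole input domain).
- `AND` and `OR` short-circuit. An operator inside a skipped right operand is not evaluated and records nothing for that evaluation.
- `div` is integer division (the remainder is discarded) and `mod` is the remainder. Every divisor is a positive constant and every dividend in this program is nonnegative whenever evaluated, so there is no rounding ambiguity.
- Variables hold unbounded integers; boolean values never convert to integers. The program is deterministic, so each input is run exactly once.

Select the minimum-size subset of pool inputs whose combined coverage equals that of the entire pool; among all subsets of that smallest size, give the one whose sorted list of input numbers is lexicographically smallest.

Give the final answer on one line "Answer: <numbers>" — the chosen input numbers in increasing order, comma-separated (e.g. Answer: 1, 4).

run #1 (k=2, x=5, z=1) records B1=T, B2=E, B5=F, B6=S, B7=T, B10=F, B11=E, B12=S
run #2 (k=0, x=3, z=6) records B1=F, B2=S, B3=F, B4=T, B5=F, B6=S, B7=F, B8=F, B9=S, B10=F, B11=S
run #3 (k=0, x=4, z=6) records B1=F, B2=S, B3=F, B4=T, B5=F, B6=S, B7=F, B8=F, B9=S, B10=F, B11=S
run #4 (k=4, x=3, z=2) records B1=T, B2=E, B5=F, B6=E, B7=T, B10=F, B11=E, B12=S
run #5 (k=1, x=4, z=2) records B1=T, B2=E, B5=F, B6=S, B7=T, B10=F, B11=E, B12=S
run #6 (k=2, x=5, z=2) records B1=T, B2=E, B5=F, B6=S, B7=T, B10=F, B11=E, B12=S
run #7 (k=0, x=3, z=1) records B1=F, B2=S, B3=F, B4=F, B5=F, B6=S, B7=F, B8=F, B9=E, B10=F, B11=E, B12=S
run #8 (k=3, x=6, z=2) records B1=T, B2=E, B5=F, B6=S, B7=F, B8=F, B9=S, B10=F, B11=E, B12=E
run #9 (k=0, x=6, z=4) records B1=F, B2=S, B3=T, B5=F, B6=S, B7=F, B8=F, B9=S, B10=F, B11=S
run #10 (k=4, x=3, z=4) records B1=F, B2=E, B3=F, B4=T, B5=F, B6=E, B7=T, B10=F, B11=S
the full pool covers 21 outcomes: B1=T, B1=F, B2=S, B2=E, B3=T, B3=F, B4=T, B4=F, B5=F, B6=S, B6=E, B7=T, B7=F, B8=F, B9=S, B9=E, B10=F, B11=S, B11=E, B12=S, B12=E
no size-1 subset reaches all 21 outcomes (best union: 12/21)
no size-2 subset reaches all 21 outcomes (best union: 17/21)
no size-3 subset reaches all 21 outcomes (best union: 20/21)
the canonical winner is {7, 8, 9, 10}: size 4, full 21-outcome coverage, earliest index list among size-4 covers

Answer: 7, 8, 9, 10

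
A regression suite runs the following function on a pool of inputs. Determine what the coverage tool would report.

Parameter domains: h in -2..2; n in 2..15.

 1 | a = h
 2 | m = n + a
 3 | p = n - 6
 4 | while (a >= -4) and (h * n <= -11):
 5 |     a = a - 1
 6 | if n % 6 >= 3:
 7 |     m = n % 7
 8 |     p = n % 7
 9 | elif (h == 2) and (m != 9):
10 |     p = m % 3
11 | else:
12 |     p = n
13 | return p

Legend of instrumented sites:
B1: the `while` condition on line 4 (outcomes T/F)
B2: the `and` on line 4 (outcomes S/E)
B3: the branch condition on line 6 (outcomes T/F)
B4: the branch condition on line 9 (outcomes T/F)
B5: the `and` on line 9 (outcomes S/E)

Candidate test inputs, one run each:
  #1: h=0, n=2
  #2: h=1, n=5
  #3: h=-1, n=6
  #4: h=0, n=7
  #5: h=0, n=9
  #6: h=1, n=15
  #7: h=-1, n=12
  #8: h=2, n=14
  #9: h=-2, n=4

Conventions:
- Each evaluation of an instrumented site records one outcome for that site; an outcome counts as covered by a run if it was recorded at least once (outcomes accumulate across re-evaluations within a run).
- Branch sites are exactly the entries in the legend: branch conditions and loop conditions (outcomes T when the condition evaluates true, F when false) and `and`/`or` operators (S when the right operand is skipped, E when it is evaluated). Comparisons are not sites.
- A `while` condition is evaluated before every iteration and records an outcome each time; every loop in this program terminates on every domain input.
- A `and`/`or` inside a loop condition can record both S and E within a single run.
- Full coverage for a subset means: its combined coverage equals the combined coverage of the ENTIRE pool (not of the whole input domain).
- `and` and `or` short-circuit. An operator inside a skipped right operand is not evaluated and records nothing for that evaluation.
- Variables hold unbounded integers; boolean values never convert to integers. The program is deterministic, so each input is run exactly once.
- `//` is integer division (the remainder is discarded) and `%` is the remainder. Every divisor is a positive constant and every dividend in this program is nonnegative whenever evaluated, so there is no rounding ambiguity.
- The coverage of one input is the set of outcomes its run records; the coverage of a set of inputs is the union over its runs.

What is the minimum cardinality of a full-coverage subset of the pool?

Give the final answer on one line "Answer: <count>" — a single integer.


run #1 (h=0, n=2) runs B2->E, B1->F, B3->F, B5->S, B4->F; records B1=F, B2=E, B3=F, B4=F, B5=S
run #2 (h=1, n=5) runs B2->E, B1->F, B3->T; records B1=F, B2=E, B3=T
run #3 (h=-1, n=6) runs B2->E, B1->F, B3->F, B5->S, B4->F; records B1=F, B2=E, B3=F, B4=F, B5=S
run #4 (h=0, n=7) runs B2->E, B1->F, B3->F, B5->S, B4->F; records B1=F, B2=E, B3=F, B4=F, B5=S
run #5 (h=0, n=9) runs B2->E, B1->F, B3->T; records B1=F, B2=E, B3=T
run #6 (h=1, n=15) runs B2->E, B1->F, B3->T; records B1=F, B2=E, B3=T
run #7 (h=-1, n=12) runs B2->E, B1->T, B2->E, B1->T, B2->E, B1->T, B2->E, B1->T, B2->S, B1->F, B3->F, B5->S, B4->F; records B1=T, B1=F, B2=S, B2=E, B3=F, B4=F, B5=S
run #8 (h=2, n=14) runs B2->E, B1->F, B3->F, B5->E, B4->T; records B1=F, B2=E, B3=F, B4=T, B5=E
run #9 (h=-2, n=4) runs B2->E, B1->F, B3->T; records B1=F, B2=E, B3=T
the full pool covers 10 outcomes: B1=T, B1=F, B2=S, B2=E, B3=T, B3=F, B4=T, B4=F, B5=S, B5=E
checked all size-1 subsets: none covers 10 outcomes (max 7/10)
checked all size-2 subsets: none covers 10 outcomes (max 9/10)
the canonical winner is {2, 7, 8}: size 3, full 10-outcome coverage, earliest index list among size-3 covers
Answer: 3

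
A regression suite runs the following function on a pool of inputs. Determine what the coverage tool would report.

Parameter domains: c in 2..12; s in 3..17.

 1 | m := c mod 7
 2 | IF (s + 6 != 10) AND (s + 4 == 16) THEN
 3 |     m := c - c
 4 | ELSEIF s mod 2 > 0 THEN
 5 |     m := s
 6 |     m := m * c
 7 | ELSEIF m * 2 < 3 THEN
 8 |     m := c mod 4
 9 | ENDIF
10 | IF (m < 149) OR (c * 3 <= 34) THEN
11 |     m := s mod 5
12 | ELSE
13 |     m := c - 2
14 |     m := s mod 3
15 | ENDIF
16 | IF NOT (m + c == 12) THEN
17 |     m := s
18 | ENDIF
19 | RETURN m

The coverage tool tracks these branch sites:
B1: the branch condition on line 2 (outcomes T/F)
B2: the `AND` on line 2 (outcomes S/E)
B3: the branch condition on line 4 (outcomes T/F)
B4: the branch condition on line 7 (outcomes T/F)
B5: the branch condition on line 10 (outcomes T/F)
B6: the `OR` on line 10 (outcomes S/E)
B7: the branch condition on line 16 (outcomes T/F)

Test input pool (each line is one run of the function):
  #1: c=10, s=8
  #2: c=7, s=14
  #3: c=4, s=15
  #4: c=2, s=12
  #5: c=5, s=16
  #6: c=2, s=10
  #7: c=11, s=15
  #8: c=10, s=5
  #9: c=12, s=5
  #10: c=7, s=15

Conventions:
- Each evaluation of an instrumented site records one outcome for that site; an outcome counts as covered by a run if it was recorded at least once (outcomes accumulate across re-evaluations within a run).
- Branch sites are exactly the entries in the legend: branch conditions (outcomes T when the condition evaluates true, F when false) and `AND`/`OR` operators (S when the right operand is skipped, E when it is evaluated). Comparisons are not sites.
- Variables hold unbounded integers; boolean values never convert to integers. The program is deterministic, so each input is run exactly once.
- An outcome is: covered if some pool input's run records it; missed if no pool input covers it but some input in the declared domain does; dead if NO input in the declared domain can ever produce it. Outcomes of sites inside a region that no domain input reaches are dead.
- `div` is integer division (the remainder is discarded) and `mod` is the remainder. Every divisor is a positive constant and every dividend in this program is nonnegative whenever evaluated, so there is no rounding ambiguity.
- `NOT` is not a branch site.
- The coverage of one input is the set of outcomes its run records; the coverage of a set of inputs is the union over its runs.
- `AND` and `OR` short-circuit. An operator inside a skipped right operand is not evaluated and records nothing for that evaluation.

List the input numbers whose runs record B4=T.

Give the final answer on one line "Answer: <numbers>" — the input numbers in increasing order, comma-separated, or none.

input #1 (c=10, s=8): does not produce B4=T
input #2 (c=7, s=14): produces B4=T
input #3 (c=4, s=15): does not produce B4=T
input #4 (c=2, s=12): does not produce B4=T
input #5 (c=5, s=16): does not produce B4=T
input #6 (c=2, s=10): does not produce B4=T
input #7 (c=11, s=15): does not produce B4=T
input #8 (c=10, s=5): does not produce B4=T
input #9 (c=12, s=5): does not produce B4=T
input #10 (c=7, s=15): does not produce B4=T

Answer: 2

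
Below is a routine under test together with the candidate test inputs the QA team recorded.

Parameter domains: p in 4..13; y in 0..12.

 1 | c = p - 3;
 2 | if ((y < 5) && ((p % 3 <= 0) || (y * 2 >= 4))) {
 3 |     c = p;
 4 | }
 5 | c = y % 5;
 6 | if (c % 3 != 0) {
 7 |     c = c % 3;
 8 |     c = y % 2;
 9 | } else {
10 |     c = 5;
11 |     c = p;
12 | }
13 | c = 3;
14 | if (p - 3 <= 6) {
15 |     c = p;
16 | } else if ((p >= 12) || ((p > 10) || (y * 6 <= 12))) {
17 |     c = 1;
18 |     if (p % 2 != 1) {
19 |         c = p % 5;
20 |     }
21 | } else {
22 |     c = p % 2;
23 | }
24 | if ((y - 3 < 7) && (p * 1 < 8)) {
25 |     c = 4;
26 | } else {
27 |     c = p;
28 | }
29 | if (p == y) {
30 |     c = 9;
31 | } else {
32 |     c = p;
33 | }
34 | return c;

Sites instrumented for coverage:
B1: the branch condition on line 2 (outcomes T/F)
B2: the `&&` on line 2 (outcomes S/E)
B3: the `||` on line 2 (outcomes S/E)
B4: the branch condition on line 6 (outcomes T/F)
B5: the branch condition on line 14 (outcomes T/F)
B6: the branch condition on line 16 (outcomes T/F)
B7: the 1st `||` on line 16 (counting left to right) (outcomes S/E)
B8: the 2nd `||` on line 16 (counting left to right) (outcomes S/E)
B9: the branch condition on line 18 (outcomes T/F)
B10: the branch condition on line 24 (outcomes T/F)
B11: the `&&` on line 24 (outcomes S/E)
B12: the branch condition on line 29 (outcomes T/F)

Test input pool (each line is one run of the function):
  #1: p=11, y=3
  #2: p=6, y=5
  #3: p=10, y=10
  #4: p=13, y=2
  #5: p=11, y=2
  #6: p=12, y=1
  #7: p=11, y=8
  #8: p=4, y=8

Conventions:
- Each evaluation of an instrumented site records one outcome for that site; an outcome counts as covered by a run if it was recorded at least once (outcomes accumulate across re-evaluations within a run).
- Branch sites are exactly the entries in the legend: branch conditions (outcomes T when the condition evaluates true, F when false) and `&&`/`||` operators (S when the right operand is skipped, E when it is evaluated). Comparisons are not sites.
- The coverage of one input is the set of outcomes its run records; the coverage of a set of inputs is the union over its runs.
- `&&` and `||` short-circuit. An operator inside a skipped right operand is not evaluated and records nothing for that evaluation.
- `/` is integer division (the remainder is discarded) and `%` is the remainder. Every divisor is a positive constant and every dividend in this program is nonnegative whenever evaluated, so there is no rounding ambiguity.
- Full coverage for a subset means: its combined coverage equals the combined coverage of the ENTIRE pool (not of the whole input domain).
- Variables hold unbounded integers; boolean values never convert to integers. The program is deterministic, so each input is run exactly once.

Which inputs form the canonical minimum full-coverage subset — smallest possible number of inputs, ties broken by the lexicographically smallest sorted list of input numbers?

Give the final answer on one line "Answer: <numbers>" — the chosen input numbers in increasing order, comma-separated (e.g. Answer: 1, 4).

input #1 (p=11, y=3): covers B1=T, B2=E, B3=E, B4=F, B5=F, B6=T, B7=E, B8=S, B9=F, B10=F, B11=E, B12=F
input #2 (p=6, y=5): covers B1=F, B2=S, B4=F, B5=T, B10=T, B11=E, B12=F
input #3 (p=10, y=10): covers B1=F, B2=S, B4=F, B5=F, B6=F, B7=E, B8=E, B10=F, B11=S, B12=T
input #4 (p=13, y=2): covers B1=T, B2=E, B3=E, B4=T, B5=F, B6=T, B7=S, B9=F, B10=F, B11=E, B12=F
input #5 (p=11, y=2): covers B1=T, B2=E, B3=E, B4=T, B5=F, B6=T, B7=E, B8=S, B9=F, B10=F, B11=E, B12=F
input #6 (p=12, y=1): covers B1=T, B2=E, B3=S, B4=T, B5=F, B6=T, B7=S, B9=T, B10=F, B11=E, B12=F
input #7 (p=11, y=8): covers B1=F, B2=S, B4=F, B5=F, B6=T, B7=E, B8=S, B9=F, B10=F, B11=E, B12=F
input #8 (p=4, y=8): covers B1=F, B2=S, B4=F, B5=T, B10=T, B11=E, B12=F
the full pool covers 24 outcomes: B1=T, B1=F, B2=S, B2=E, B3=S, B3=E, B4=T, B4=F, B5=T, B5=F, B6=T, B6=F, B7=S, B7=E, B8=S, B8=E, B9=T, B9=F, B10=T, B10=F, B11=S, B11=E, B12=T, B12=F
every size-1 subset falls short of the 24 outcomes (best: 12/24)
every size-2 subset falls short of the 24 outcomes (best: 19/24)
every size-3 subset falls short of the 24 outcomes (best: 22/24)
inputs {1, 2, 3, 6} (size 4) cover everything; no size-4 subset with a lexicographically smaller index list covers all 24

Answer: 1, 2, 3, 6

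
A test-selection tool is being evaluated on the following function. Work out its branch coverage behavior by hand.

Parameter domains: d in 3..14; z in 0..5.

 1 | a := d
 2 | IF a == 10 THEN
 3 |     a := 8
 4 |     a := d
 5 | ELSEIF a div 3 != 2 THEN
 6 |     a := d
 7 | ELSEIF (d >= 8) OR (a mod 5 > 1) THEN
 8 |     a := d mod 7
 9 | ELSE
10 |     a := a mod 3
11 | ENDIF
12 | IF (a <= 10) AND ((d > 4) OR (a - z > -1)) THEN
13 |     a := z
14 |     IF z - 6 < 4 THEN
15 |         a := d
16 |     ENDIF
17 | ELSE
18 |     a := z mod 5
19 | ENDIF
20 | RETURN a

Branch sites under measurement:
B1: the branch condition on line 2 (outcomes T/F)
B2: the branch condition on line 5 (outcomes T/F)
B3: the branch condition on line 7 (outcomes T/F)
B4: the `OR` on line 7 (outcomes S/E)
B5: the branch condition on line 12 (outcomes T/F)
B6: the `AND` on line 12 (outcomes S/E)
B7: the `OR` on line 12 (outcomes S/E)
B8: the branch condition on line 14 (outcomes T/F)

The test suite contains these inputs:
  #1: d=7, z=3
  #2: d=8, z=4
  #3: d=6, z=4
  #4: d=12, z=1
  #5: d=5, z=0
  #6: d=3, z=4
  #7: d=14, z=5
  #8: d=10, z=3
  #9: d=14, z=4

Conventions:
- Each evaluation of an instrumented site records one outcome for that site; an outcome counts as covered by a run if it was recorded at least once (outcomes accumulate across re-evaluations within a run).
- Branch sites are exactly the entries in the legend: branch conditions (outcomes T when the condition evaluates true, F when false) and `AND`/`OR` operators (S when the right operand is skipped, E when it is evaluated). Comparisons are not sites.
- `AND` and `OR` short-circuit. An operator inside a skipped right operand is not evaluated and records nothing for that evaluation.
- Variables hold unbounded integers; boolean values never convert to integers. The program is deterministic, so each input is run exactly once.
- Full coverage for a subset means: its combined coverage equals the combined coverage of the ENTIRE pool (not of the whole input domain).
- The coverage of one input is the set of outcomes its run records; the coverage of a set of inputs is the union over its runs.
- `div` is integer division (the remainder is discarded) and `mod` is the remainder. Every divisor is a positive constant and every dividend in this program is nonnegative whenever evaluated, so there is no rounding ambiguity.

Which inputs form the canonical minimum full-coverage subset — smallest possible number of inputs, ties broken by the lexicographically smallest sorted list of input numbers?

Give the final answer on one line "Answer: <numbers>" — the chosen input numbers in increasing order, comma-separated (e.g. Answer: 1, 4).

input #1, d=7, z=3: outcomes B1=F, B2=F, B3=T, B4=E, B5=T, B6=E, B7=S, B8=T
input #2, d=8, z=4: outcomes B1=F, B2=F, B3=T, B4=S, B5=T, B6=E, B7=S, B8=T
input #3, d=6, z=4: outcomes B1=F, B2=F, B3=F, B4=E, B5=T, B6=E, B7=S, B8=T
input #4, d=12, z=1: outcomes B1=F, B2=T, B5=F, B6=S
input #5, d=5, z=0: outcomes B1=F, B2=T, B5=T, B6=E, B7=S, B8=T
input #6, d=3, z=4: outcomes B1=F, B2=T, B5=F, B6=E, B7=E
input #7, d=14, z=5: outcomes B1=F, B2=T, B5=F, B6=S
input #8, d=10, z=3: outcomes B1=T, B5=T, B6=E, B7=S, B8=T
input #9, d=14, z=4: outcomes B1=F, B2=T, B5=F, B6=S
pool-wide coverage (15 outcomes): B1=T, B1=F, B2=T, B2=F, B3=T, B3=F, B4=S, B4=E, B5=T, B5=F, B6=S, B6=E, B7=S, B7=E, B8=T
checked all size-1 subsets: none covers 15 outcomes (max 8/15)
checked all size-2 subsets: none covers 15 outcomes (max 11/15)
checked all size-3 subsets: none covers 15 outcomes (max 13/15)
checked all size-4 subsets: none covers 15 outcomes (max 14/15)
at size 5, {2, 3, 4, 6, 8} reaches all 15 outcomes; every lexicographically earlier size-5 subset fails

Answer: 2, 3, 4, 6, 8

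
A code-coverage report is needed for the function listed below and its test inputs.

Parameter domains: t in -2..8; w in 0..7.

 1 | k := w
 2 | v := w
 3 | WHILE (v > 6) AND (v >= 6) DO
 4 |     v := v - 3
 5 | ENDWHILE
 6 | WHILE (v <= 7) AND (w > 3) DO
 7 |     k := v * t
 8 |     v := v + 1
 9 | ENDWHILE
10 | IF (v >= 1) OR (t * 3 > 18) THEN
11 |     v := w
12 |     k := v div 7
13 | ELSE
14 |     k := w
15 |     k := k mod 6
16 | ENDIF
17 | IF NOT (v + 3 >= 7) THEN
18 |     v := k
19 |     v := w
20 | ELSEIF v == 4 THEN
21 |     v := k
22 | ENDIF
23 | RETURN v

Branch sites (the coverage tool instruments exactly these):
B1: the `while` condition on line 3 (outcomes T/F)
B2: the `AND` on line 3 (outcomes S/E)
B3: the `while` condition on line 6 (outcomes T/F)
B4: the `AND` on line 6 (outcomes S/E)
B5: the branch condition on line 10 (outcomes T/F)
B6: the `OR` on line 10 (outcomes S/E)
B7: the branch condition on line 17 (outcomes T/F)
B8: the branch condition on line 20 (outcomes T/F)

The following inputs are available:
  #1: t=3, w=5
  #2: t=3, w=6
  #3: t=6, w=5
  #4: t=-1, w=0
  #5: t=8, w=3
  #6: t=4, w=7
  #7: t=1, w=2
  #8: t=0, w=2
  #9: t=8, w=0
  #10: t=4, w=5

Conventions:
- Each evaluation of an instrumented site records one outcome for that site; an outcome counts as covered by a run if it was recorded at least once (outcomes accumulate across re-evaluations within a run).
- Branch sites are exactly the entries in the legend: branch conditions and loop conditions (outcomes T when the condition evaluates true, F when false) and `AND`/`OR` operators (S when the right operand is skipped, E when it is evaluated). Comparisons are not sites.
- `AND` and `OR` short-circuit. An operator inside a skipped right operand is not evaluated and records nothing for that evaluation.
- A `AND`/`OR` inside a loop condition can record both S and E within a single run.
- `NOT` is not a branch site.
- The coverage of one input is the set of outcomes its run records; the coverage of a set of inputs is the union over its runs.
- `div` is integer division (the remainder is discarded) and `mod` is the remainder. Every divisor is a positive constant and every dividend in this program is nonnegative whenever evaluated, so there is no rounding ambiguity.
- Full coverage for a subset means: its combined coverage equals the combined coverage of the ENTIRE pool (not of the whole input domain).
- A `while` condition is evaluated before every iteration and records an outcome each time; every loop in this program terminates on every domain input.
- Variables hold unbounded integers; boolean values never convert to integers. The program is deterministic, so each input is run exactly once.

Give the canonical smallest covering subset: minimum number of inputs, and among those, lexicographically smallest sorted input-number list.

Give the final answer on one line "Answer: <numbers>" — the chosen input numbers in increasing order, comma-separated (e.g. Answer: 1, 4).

test 1 (t=3, w=5) fires B2->S, B1->F, B4->E, B3->T, B4->E, B3->T, B4->E, B3->T, B4->S, B3->F, B6->S, B5->T, B7->F, B8->F; hits B1=F, B2=S, B3=T, B3=F, B4=S, B4=E, B5=T, B6=S, B7=F, B8=F
test 2 (t=3, w=6) fires B2->S, B1->F, B4->E, B3->T, B4->E, B3->T, B4->S, B3->F, B6->S, B5->T, B7->F, B8->F; hits B1=F, B2=S, B3=T, B3=F, B4=S, B4=E, B5=T, B6=S, B7=F, B8=F
test 3 (t=6, w=5) fires B2->S, B1->F, B4->E, B3->T, B4->E, B3->T, B4->E, B3->T, B4->S, B3->F, B6->S, B5->T, B7->F, B8->F; hits B1=F, B2=S, B3=T, B3=F, B4=S, B4=E, B5=T, B6=S, B7=F, B8=F
test 4 (t=-1, w=0) fires B2->S, B1->F, B4->E, B3->F, B6->E, B5->F, B7->T; hits B1=F, B2=S, B3=F, B4=E, B5=F, B6=E, B7=T
test 5 (t=8, w=3) fires B2->S, B1->F, B4->E, B3->F, B6->S, B5->T, B7->T; hits B1=F, B2=S, B3=F, B4=E, B5=T, B6=S, B7=T
test 6 (t=4, w=7) fires B2->E, B1->T, B2->S, B1->F, B4->E, B3->T, B4->E, B3->T, B4->E, B3->T, B4->E, B3->T, B4->S, B3->F, ...; hits B1=T, B1=F, B2=S, B2=E, B3=T, B3=F, B4=S, B4=E, B5=T, B6=S, B7=F, B8=F
test 7 (t=1, w=2) fires B2->S, B1->F, B4->E, B3->F, B6->S, B5->T, B7->T; hits B1=F, B2=S, B3=F, B4=E, B5=T, B6=S, B7=T
test 8 (t=0, w=2) fires B2->S, B1->F, B4->E, B3->F, B6->S, B5->T, B7->T; hits B1=F, B2=S, B3=F, B4=E, B5=T, B6=S, B7=T
test 9 (t=8, w=0) fires B2->S, B1->F, B4->E, B3->F, B6->E, B5->T, B7->T; hits B1=F, B2=S, B3=F, B4=E, B5=T, B6=E, B7=T
test 10 (t=4, w=5) fires B2->S, B1->F, B4->E, B3->T, B4->E, B3->T, B4->E, B3->T, B4->S, B3->F, B6->S, B5->T, B7->F, B8->F; hits B1=F, B2=S, B3=T, B3=F, B4=S, B4=E, B5=T, B6=S, B7=F, B8=F
union over all inputs: B1=T, B1=F, B2=S, B2=E, B3=T, B3=F, B4=S, B4=E, B5=T, B5=F, B6=S, B6=E, B7=T, B7=F, B8=F (15 outcomes)
no size-1 subset reaches all 15 outcomes (best union: 12/15)
size 2: inputs {4, 6} cover all 15 outcomes, and no lexicographically smaller subset of this size does

Answer: 4, 6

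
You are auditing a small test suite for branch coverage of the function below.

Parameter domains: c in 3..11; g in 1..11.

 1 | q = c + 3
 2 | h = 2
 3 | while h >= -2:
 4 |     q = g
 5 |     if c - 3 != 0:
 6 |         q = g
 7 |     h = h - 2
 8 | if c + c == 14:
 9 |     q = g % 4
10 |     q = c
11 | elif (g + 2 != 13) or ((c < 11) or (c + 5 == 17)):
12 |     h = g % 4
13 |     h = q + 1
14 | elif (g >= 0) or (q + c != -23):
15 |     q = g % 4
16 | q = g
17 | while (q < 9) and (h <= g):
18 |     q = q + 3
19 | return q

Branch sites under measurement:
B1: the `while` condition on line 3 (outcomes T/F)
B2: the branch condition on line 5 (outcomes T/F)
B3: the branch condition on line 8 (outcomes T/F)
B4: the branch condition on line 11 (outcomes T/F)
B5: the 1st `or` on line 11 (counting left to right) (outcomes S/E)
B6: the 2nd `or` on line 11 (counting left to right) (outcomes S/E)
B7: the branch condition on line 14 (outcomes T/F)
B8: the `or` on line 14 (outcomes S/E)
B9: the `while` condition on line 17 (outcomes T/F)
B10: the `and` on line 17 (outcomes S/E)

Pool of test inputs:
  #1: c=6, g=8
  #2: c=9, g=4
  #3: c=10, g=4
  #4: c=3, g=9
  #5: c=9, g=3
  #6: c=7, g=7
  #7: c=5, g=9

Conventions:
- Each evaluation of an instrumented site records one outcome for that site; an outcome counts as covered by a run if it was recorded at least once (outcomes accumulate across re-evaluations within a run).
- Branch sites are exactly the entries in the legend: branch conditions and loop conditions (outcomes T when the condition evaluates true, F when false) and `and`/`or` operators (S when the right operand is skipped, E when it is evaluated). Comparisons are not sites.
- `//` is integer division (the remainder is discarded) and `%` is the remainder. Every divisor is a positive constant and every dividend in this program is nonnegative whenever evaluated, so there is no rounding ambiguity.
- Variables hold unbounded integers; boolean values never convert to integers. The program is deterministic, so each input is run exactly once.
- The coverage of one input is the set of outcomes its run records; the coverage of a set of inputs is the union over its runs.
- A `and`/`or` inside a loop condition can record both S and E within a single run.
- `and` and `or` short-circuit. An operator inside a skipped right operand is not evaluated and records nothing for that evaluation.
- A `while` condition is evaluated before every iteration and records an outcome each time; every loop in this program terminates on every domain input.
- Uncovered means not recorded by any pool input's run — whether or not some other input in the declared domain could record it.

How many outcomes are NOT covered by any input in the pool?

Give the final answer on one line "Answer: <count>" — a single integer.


#1 (c=6, g=8) -> covered: B1=T, B1=F, B2=T, B3=F, B4=T, B5=S, B9=F, B10=E
#2 (c=9, g=4) -> covered: B1=T, B1=F, B2=T, B3=F, B4=T, B5=S, B9=F, B10=E
#3 (c=10, g=4) -> covered: B1=T, B1=F, B2=T, B3=F, B4=T, B5=S, B9=F, B10=E
#4 (c=3, g=9) -> covered: B1=T, B1=F, B2=F, B3=F, B4=T, B5=S, B9=F, B10=S
#5 (c=9, g=3) -> covered: B1=T, B1=F, B2=T, B3=F, B4=T, B5=S, B9=F, B10=E
#6 (c=7, g=7) -> covered: B1=T, B1=F, B2=T, B3=T, B9=T, B9=F, B10=S, B10=E
#7 (c=5, g=9) -> covered: B1=T, B1=F, B2=T, B3=F, B4=T, B5=S, B9=F, B10=S
union over the pool: B1=T, B1=F, B2=T, B2=F, B3=T, B3=F, B4=T, B5=S, B9=T, B9=F, B10=S, B10=E
uncovered (8 of 20): B4=F, B5=E, B6=S, B6=E, B7=T, B7=F, B8=S, B8=E
Answer: 8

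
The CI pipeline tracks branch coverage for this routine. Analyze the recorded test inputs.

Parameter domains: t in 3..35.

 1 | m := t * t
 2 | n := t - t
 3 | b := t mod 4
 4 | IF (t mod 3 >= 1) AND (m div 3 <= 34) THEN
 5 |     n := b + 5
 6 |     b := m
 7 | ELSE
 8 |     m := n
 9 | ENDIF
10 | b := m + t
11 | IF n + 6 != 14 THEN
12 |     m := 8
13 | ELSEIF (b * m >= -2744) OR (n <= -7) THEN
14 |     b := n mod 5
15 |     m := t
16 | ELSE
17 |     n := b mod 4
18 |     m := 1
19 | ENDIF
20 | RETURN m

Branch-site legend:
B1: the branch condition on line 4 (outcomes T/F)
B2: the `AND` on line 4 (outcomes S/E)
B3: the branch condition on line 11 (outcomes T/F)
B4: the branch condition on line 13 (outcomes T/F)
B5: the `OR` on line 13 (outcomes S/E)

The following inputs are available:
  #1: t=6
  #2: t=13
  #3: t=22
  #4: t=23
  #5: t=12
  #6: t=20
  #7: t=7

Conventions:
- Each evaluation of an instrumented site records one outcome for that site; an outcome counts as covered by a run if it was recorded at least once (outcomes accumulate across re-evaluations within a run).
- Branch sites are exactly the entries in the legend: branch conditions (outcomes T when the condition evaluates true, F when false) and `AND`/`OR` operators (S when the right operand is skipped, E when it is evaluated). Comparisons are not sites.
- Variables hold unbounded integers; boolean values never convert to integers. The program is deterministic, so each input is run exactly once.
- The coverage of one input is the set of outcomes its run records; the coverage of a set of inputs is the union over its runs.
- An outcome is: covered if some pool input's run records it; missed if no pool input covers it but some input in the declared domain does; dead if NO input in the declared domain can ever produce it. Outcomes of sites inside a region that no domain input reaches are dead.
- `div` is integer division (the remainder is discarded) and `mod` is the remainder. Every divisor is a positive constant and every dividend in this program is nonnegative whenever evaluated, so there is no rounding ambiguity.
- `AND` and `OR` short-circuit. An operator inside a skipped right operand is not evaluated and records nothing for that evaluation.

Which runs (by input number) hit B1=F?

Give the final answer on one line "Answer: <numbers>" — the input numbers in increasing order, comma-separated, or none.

input #1 (t=6): covers B1=F
input #2 (t=13): covers B1=F
input #3 (t=22): covers B1=F
input #4 (t=23): covers B1=F
input #5 (t=12): covers B1=F
input #6 (t=20): covers B1=F
input #7 (t=7): misses B1=F

Answer: 1, 2, 3, 4, 5, 6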